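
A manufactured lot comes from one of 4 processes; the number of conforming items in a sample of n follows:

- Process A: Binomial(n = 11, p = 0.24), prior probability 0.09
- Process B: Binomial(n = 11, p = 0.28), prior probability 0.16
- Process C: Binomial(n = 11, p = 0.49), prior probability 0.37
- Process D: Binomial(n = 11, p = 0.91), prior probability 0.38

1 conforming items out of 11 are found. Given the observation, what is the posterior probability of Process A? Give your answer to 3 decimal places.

0.423

The responsibility of component k is w_k f_k(x) divided by Σ_j w_j f_j(x).
Evaluate each component's likelihood at the observed value:
  f_A = 0.169723
  f_B = 0.115312
  f_C = 0.00641639
  f_D = 3.49027e-10
Unnormalised posteriors:
  w_A·f_A = 0.09 × 0.169723 = 0.015275
  w_B·f_B = 0.16 × 0.115312 = 0.01845
  w_C·f_C = 0.37 × 0.00641639 = 0.00237406
  w_D·f_D = 0.38 × 3.49027e-10 = 1.3263e-10
Sum: 0.015275 + 0.01845 + 0.00237406 + 1.3263e-10 = 0.0360991
P(Process A | x) = 0.015275 / 0.0360991 ≈ 0.423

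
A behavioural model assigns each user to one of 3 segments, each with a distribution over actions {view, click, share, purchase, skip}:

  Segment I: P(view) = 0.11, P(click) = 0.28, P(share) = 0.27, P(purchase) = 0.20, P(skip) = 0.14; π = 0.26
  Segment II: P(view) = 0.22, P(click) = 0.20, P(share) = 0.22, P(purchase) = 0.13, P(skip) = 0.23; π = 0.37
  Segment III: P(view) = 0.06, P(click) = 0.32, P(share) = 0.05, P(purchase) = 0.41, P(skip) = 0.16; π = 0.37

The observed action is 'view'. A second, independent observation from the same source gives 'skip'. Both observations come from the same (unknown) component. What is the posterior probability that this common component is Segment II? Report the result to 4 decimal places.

The responsibility of component k is w_k f_k(x) divided by Σ_j w_j f_j(x).
Since both observations come from the same component, the likelihood for component k is f_k(x₁)·f_k(x₂).
  L_I = [P(view | comp) = 0.11] × [0.14] = 0.0154
  L_II = [P(view | comp) = 0.22] × [0.23] = 0.0506
  L_III = [P(view | comp) = 0.06] × [0.16] = 0.0096
Unnormalised posteriors:
  w_I·L_I = 0.26 × 0.0154 = 0.004004
  w_II·L_II = 0.37 × 0.0506 = 0.018722
  w_III·L_III = 0.37 × 0.0096 = 0.003552
Denominator: 0.004004 + 0.018722 + 0.003552 = 0.026278
Responsibility of Segment II: 0.018722 / 0.026278 ≈ 0.7125

0.7125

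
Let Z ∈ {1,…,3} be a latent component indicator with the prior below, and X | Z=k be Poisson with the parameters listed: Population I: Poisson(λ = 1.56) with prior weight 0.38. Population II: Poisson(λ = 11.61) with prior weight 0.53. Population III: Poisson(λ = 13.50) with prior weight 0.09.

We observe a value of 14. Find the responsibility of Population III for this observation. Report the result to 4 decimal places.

0.1749

Posterior ∝ prior × likelihood, so P(k | x) ∝ w_k f_k(x); normalise over all components.
Evaluate each component's likelihood at the observed value:
  p_I = 1.21853e-09
  p_II = 0.0841557
  p_III = 0.105024
Prior × likelihood for each component:
  w_I·p_I = 0.38 × 1.21853e-09 = 4.63042e-10
  w_II·p_II = 0.53 × 0.0841557 = 0.0446025
  w_III·p_III = 0.09 × 0.105024 = 0.00945217
Evidence: 4.63042e-10 + 0.0446025 + 0.00945217 = 0.0540547
P(Population III | x) ≈ 0.1749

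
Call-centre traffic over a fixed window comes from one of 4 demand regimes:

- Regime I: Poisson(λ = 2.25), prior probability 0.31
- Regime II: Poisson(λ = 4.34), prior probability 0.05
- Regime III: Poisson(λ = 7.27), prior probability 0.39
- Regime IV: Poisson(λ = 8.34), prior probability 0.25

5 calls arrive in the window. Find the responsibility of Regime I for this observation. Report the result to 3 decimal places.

0.174

P(component k | x) = π_k·f_k(x) / marginal(x), where marginal(x) = Σ_j π_j·f_j(x).
Evaluate each component's likelihood at the observed value:
  p_I = e^(−2.25)·2.25^5/5! = 0.0506488
  p_II = e^(−4.34)·4.34^5/5! = 0.167274
  p_III = e^(−7.27)·7.27^5/5! = 0.117807
  p_IV = e^(−8.34)·8.34^5/5! = 0.0802847
Weight by the priors:
  π_I·p_I = 0.31 × 0.0506488 = 0.0157011
  π_II·p_II = 0.05 × 0.167274 = 0.00836372
  π_III·p_III = 0.39 × 0.117807 = 0.0459446
  π_IV·p_IV = 0.25 × 0.0802847 = 0.0200712
Denominator: 0.0157011 + 0.00836372 + 0.0459446 + 0.0200712 = 0.0900806
P(Regime I | data) ≈ 0.174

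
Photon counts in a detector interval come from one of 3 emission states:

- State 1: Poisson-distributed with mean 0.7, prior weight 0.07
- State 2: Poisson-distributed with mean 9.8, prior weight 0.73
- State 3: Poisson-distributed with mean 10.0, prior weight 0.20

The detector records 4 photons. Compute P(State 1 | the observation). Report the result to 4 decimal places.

0.0177

P(component k | x) = w_k·f_k(x) / marginal(x), where marginal(x) = Σ_j w_j·f_j(x).
Component likelihoods at x = 4 photons:
  p_1 = 0.00496792
  p_2 = 0.0213112
  p_3 = 0.0189166
Multiply by the mixture weights:
  w_1·p_1 = 0.07 × 0.00496792 = 0.000347755
  w_2·p_2 = 0.73 × 0.0213112 = 0.0155571
  w_3·p_3 = 0.20 × 0.0189166 = 0.00378333
Normaliser: 0.000347755 + 0.0155571 + 0.00378333 = 0.0196882
P(State 1 | 4 photons) = 0.000347755 / 0.0196882 ≈ 0.0177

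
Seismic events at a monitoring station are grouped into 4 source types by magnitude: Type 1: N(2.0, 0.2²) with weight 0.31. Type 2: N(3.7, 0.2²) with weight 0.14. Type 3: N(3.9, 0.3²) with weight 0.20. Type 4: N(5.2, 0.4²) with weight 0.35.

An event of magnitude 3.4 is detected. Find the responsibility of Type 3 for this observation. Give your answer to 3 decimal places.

0.422

Apply Bayes' rule: the posterior for each component is proportional to its prior times its likelihood at x.
Evaluate each component's likelihood at the observed value:
  f_1 = (1/(0.2·√(2π)))·exp(−(3.4−2.0)²/(2·0.2²)) = 1.994711·exp(-24.50000) = 4.56736e-11
  f_2 = (1/(0.2·√(2π)))·exp(−(3.4−3.7)²/(2·0.2²)) = 1.994711·exp(-1.12500) = 0.647588
  f_3 = (1/(0.3·√(2π)))·exp(−(3.4−3.9)²/(2·0.3²)) = 1.329808·exp(-1.38889) = 0.33159
  f_4 = (1/(0.4·√(2π)))·exp(−(3.4−5.2)²/(2·0.4²)) = 0.997356·exp(-10.12500) = 3.99594e-05
Prior × likelihood for each component:
  w_1·f_1 = 0.31 × 4.56736e-11 = 1.41588e-11
  w_2·f_2 = 0.14 × 0.647588 = 0.0906623
  w_3·f_3 = 0.20 × 0.33159 = 0.0663181
  w_4·f_4 = 0.35 × 3.99594e-05 = 1.39858e-05
Sum: 1.41588e-11 + 0.0906623 + 0.0663181 + 1.39858e-05 = 0.156994
P(Type 3 | x) ≈ 0.422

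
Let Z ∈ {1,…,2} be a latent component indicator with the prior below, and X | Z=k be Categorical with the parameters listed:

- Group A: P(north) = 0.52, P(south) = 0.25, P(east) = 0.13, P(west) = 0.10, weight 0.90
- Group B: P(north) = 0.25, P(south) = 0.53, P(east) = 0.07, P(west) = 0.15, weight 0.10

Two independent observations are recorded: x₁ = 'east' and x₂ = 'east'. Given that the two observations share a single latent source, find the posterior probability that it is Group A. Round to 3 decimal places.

Apply Bayes' rule: the posterior for each component is proportional to its prior times its likelihood at x.
Since both observations come from the same component, the likelihood for component k is f_k(x₁)·f_k(x₂).
  L_A = [0.13] × [0.13] = 0.0169
  L_B = [0.07] × [0.07] = 0.0049
Weight by the priors:
  π_A·L_A = 0.90 × 0.0169 = 0.01521
  π_B·L_B = 0.10 × 0.0049 = 0.00049
Marginal: 0.01521 + 0.00049 = 0.0157
P(Group A | data) = 0.01521 / 0.0157 ≈ 0.969

0.969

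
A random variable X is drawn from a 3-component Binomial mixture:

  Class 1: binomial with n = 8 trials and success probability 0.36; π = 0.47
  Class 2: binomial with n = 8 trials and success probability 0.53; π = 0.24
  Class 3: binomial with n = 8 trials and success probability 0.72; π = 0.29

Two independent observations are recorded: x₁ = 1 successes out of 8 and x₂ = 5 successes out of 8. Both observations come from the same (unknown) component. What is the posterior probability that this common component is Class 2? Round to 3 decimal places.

The responsibility of component k is π_k f_k(x) divided by Σ_j π_j f_j(x).
Since both observations come from the same component, the likelihood for component k is f_k(x₁)·f_k(x₂).
  L_1 = [0.126664] × [0.0887647] = 0.0112433
  L_2 = [0.0214808] × [0.243143] = 0.0052229
  L_3 = [0.000777193] × [0.237862] = 0.000184864
Unnormalised posteriors:
  π_1·L_1 = 0.47 × 0.0112433 = 0.00528434
  π_2·L_2 = 0.24 × 0.0052229 = 0.0012535
  π_3·L_3 = 0.29 × 0.000184864 = 5.36107e-05
Denominator: 0.00528434 + 0.0012535 + 5.36107e-05 = 0.00659145
So the posterior for Class 2 is 0.0012535 / 0.00659145 ≈ 0.190.

0.190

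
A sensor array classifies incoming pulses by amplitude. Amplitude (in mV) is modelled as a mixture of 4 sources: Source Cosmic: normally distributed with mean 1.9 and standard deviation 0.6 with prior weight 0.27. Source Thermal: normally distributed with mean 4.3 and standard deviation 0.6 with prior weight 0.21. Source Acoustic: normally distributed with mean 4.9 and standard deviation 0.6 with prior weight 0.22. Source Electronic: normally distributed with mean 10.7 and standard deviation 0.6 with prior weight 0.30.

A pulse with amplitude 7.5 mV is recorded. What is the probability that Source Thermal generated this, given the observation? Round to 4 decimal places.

0.0075

Posterior ∝ prior × likelihood, so P(k | x) ∝ P(Z=k) f_k(x); normalise over all components.
Evaluate each component's likelihood at the observed value:
  f_Cosmic = (1/(0.6·√(2π)))·exp(−(7.5−1.9)²/(2·0.6²)) = 0.664904·exp(-43.55556) = 8.06903e-20
  f_Thermal = (1/(0.6·√(2π)))·exp(−(7.5−4.3)²/(2·0.6²)) = 0.664904·exp(-14.22222) = 4.42717e-07
  f_Acoustic = (1/(0.6·√(2π)))·exp(−(7.5−4.9)²/(2·0.6²)) = 0.664904·exp(-9.38889) = 5.56181e-05
  f_Electronic = (1/(0.6·√(2π)))·exp(−(7.5−10.7)²/(2·0.6²)) = 0.664904·exp(-14.22222) = 4.42717e-07
Weight by the priors:
  P(Z=Cosmic)·f_Cosmic = 0.27 × 8.06903e-20 = 2.17864e-20
  P(Z=Thermal)·f_Thermal = 0.21 × 4.42717e-07 = 9.29706e-08
  P(Z=Acoustic)·f_Acoustic = 0.22 × 5.56181e-05 = 1.2236e-05
  P(Z=Electronic)·f_Electronic = 0.30 × 4.42717e-07 = 1.32815e-07
Sum: 2.17864e-20 + 9.29706e-08 + 1.2236e-05 + 1.32815e-07 = 1.24618e-05
So the posterior for Source Thermal is 9.29706e-08 / 1.24618e-05 ≈ 0.0075.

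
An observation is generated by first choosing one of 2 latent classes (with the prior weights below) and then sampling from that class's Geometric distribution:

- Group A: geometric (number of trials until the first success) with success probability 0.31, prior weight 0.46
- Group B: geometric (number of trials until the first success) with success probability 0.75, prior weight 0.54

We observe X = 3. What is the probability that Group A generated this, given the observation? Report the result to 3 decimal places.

P(component k | x) = π_k·f_k(x) / marginal(x), where marginal(x) = Σ_j π_j·f_j(x).
Evaluate each component's likelihood at the observed value:
  p_A = 0.147591
  p_B = 0.046875
Weight by the priors:
  π_A·p_A = 0.46 × 0.147591 = 0.0678919
  π_B·p_B = 0.54 × 0.046875 = 0.0253125
Sum: 0.0678919 + 0.0253125 = 0.0932044
P(Group A | data) ≈ 0.728

0.728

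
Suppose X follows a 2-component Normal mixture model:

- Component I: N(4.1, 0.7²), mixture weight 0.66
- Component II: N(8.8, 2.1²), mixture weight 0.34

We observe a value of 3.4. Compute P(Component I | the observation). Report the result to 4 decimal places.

0.9897

Apply Bayes' rule: the posterior for each component is proportional to its prior times its likelihood at x.
Component likelihoods at x = 3.4:
  L_I = 0.345672
  L_II = 0.00696402
Weight by the priors:
  P(Z=I)·L_I = 0.66 × 0.345672 = 0.228144
  P(Z=II)·L_II = 0.34 × 0.00696402 = 0.00236777
Marginal: 0.228144 + 0.00236777 = 0.230512
Responsibility of Component I: 0.228144 / 0.230512 ≈ 0.9897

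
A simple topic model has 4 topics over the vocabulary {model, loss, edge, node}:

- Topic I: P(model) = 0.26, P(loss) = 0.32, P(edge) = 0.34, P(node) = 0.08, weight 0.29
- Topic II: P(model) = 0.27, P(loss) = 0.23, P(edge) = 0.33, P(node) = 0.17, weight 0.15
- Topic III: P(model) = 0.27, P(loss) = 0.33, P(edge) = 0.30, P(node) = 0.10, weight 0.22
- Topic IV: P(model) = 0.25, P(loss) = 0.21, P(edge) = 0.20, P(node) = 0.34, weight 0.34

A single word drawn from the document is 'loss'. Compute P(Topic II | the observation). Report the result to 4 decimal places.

0.1272

By Bayes' theorem, P(k | x) = π_k f_k(x) / Σ_j π_j f_j(x).
Component likelihoods at x = 'loss':
  f_I = 0.32
  f_II = 0.23
  f_III = 0.33
  f_IV = 0.21
Multiply by the mixture weights:
  π_I·f_I = 0.29 × 0.32 = 0.0928
  π_II·f_II = 0.15 × 0.23 = 0.0345
  π_III·f_III = 0.22 × 0.33 = 0.0726
  π_IV·f_IV = 0.34 × 0.21 = 0.0714
Sum: 0.0928 + 0.0345 + 0.0726 + 0.0714 = 0.2713
Responsibility of Topic II: 0.0345 / 0.2713 ≈ 0.1272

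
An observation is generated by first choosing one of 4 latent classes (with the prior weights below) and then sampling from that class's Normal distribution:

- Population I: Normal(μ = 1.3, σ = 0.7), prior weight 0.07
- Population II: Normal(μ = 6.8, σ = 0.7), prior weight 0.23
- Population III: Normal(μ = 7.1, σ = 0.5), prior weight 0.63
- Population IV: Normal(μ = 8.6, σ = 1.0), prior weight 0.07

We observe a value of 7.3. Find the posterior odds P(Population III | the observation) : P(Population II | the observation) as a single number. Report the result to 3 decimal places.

4.569

Since P(k|x) ∝ π_k f_k(x), the posterior odds are π_i f_i(x) / (π_j f_j(x)).
Normal densities:
  p_I = 6.3407e-17
  p_II = 0.441593
  p_III = 0.73654
  p_IV = 0.171369
Posterior odds = (π_III·p_III) / (π_II·p_II) = (0.63·0.73654) / (0.23·0.441593) = 0.46402 / 0.101566 ≈ 4.569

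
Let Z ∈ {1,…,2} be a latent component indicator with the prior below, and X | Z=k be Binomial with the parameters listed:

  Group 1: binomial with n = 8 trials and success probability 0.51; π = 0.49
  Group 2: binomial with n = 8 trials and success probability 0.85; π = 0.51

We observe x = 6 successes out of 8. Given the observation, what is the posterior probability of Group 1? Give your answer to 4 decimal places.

0.3236

Posterior ∝ prior × likelihood, so P(k | x) ∝ P(Z=k) f_k(x); normalise over all components.
Component likelihoods at x = 6 successes out of 8:
  p_1 = C(8,6)·0.51^6·0.49^2 = 28·0.0175963·0.2401 = 0.118296
  p_2 = C(8,6)·0.85^6·0.15^2 = 28·0.37715·0.0225 = 0.237604
Multiply by the mixture weights:
  P(Z=1)·p_1 = 0.49 × 0.118296 = 0.0579652
  P(Z=2)·p_2 = 0.51 × 0.237604 = 0.121178
Normaliser: 0.0579652 + 0.121178 = 0.179143
Responsibility of Group 1: 0.0579652 / 0.179143 ≈ 0.3236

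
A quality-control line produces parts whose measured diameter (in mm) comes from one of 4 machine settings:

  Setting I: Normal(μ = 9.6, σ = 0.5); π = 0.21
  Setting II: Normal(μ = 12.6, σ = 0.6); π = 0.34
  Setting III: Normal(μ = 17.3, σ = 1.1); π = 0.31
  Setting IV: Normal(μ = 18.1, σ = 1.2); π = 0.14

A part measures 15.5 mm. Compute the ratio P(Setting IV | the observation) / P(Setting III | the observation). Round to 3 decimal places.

Since P(k|x) ∝ π_k f_k(x), the posterior odds are π_i f_i(x) / (π_j f_j(x)).
Component likelihoods at x = 15.5 mm:
  f_I = (1/(0.5·√(2π)))·exp(−(15.5−9.6)²/(2·0.5²)) = 0.797885·exp(-69.62000) = 4.63829e-31
  f_II = (1/(0.6·√(2π)))·exp(−(15.5−12.6)²/(2·0.6²)) = 0.664904·exp(-11.68056) = 5.62287e-06
  f_III = (1/(1.1·√(2π)))·exp(−(15.5−17.3)²/(2·1.1²)) = 0.362675·exp(-1.33884) = 0.0950748
  f_IV = (1/(1.2·√(2π)))·exp(−(15.5−18.1)²/(2·1.2²)) = 0.332452·exp(-2.34722) = 0.0317939
Odds = (0.14/0.31) × (0.0317939/0.0950748) = 0.451613 × 0.334409 ≈ 0.151

0.151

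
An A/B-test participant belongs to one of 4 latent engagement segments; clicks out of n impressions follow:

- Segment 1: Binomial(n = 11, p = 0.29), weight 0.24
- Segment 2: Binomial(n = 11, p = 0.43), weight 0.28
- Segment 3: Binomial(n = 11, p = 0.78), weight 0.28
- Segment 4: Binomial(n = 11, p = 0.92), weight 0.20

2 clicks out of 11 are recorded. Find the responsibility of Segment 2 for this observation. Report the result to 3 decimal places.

The responsibility of component k is π_k f_k(x) divided by Σ_j π_j f_j(x).
Evaluate each component's likelihood at the observed value:
  L_1 = C(11,2)·0.29^2·0.71^9 = 55·0.0841·0.0458485 = 0.212072
  L_2 = C(11,2)·0.43^2·0.57^9 = 55·0.1849·0.00635146 = 0.0645912
  L_3 = C(11,2)·0.78^2·0.22^9 = 55·0.6084·1.20727e-06 = 4.03976e-05
  L_4 = C(11,2)·0.92^2·0.08^9 = 55·0.8464·1.34218e-10 = 6.2481e-09
Prior × likelihood for each component:
  π_1·L_1 = 0.24 × 0.212072 = 0.0508973
  π_2·L_2 = 0.28 × 0.0645912 = 0.0180855
  π_3·L_3 = 0.28 × 4.03976e-05 = 1.13113e-05
  π_4·L_4 = 0.20 × 6.2481e-09 = 1.24962e-09
Sum: 0.0508973 + 0.0180855 + 1.13113e-05 + 1.24962e-09 = 0.0689942
P(Segment 2 | x) ≈ 0.262

0.262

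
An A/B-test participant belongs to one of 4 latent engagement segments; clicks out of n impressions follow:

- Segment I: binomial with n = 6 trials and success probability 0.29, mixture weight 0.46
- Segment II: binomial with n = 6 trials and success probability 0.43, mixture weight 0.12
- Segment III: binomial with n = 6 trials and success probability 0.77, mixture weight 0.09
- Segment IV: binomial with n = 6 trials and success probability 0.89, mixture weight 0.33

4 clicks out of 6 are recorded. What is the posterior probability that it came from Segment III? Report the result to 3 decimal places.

P(component k | x) = π_k·f_k(x) / marginal(x), where marginal(x) = Σ_j π_j·f_j(x).
Component likelihoods at x = 4 clicks out of 6:
  f_I = C(6,4)·0.29^4·0.71^2 = 15·0.00707281·0.5041 = 0.0534811
  f_II = C(6,4)·0.43^4·0.57^2 = 15·0.034188·0.3249 = 0.166615
  f_III = C(6,4)·0.77^4·0.23^2 = 15·0.35153·0.0529 = 0.278939
  f_IV = C(6,4)·0.89^4·0.11^2 = 15·0.627422·0.0121 = 0.113877
Weight by the priors:
  π_I·f_I = 0.46 × 0.0534811 = 0.0246013
  π_II·f_II = 0.12 × 0.166615 = 0.0199938
  π_III·f_III = 0.09 × 0.278939 = 0.0251045
  π_IV·f_IV = 0.33 × 0.113877 = 0.0375795
Denominator: 0.0246013 + 0.0199938 + 0.0251045 + 0.0375795 = 0.107279
Responsibility of Segment III: 0.0251045 / 0.107279 ≈ 0.234

0.234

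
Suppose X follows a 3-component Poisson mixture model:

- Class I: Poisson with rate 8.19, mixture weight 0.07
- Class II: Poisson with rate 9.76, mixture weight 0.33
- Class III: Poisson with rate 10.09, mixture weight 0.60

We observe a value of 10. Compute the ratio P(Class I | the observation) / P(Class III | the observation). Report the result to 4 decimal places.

0.0968

Posterior odds = (P(Z=i) f_i(x)) / (P(Z=j) f_j(x)); the normalising sum cancels.
Component likelihoods at x = 10:
  L_I = 0.103802
  L_II = 0.124744
  L_III = 0.12506
Odds = (0.07/0.60) × (0.103802/0.12506) = 0.116667 × 0.830017 ≈ 0.0968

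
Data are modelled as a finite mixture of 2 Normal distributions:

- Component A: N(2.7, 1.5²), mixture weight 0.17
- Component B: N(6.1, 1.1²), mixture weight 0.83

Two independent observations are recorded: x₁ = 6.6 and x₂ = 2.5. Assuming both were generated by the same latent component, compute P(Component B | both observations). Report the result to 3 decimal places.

P(component k | x) = π_k·f_k(x) / marginal(x), where marginal(x) = Σ_j π_j·f_j(x).
Since both observations come from the same component, the likelihood for component k is f_k(x₁)·f_k(x₂).
  f_A = [0.00905531] × [0.263608] = 0.00238705
  f_B = [0.327079] × [0.00171281] = 0.000560223
Unnormalised posteriors:
  π_A·f_A = 0.17 × 0.00238705 = 0.000405799
  π_B·f_B = 0.83 × 0.000560223 = 0.000464985
Normaliser: 0.000405799 + 0.000464985 = 0.000870784
P(Component B | x₁, x₂) = 0.000464985 / 0.000870784 ≈ 0.534

0.534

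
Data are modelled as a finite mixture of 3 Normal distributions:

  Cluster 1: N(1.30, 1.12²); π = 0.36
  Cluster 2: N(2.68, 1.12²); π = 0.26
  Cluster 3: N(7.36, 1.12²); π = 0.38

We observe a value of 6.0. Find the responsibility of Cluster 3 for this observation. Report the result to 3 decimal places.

0.982

P(component k | x) = w_k·f_k(x) / marginal(x), where marginal(x) = Σ_j w_j·f_j(x).
Component likelihoods at x = 6.0:
  L_1 = (1/(1.12·√(2π)))·exp(−(6.0−1.30)²/(2·1.12²)) = 0.356198·exp(-8.80501) = 5.34228e-05
  L_2 = (1/(1.12·√(2π)))·exp(−(6.0−2.68)²/(2·1.12²)) = 0.356198·exp(-4.39349) = 0.00440171
  L_3 = (1/(1.12·√(2π)))·exp(−(6.0−7.36)²/(2·1.12²)) = 0.356198·exp(-0.73724) = 0.170416
Multiply by the mixture weights:
  w_1·L_1 = 0.36 × 5.34228e-05 = 1.92322e-05
  w_2·L_2 = 0.26 × 0.00440171 = 0.00114444
  w_3·L_3 = 0.38 × 0.170416 = 0.0647581
Denominator: 1.92322e-05 + 0.00114444 + 0.0647581 = 0.0659218
Responsibility of Cluster 3: 0.0647581 / 0.0659218 ≈ 0.982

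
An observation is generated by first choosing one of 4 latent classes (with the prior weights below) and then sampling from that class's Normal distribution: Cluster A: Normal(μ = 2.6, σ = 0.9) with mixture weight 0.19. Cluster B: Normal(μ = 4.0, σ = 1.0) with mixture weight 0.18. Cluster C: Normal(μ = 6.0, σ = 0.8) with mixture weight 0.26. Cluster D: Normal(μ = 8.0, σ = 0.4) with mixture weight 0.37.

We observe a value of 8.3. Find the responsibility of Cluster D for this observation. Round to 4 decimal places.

0.9926

P(component k | x) = P(Z=k)·f_k(x) / marginal(x), where marginal(x) = Σ_j P(Z=j)·f_j(x).
Evaluate each component's likelihood at the observed value:
  f_A = (1/(0.9·√(2π)))·exp(−(8.3−2.6)²/(2·0.9²)) = 0.443269·exp(-20.05556) = 8.64272e-10
  f_B = (1/(1.0·√(2π)))·exp(−(8.3−4.0)²/(2·1.0²)) = 0.398942·exp(-9.24500) = 3.85352e-05
  f_C = (1/(0.8·√(2π)))·exp(−(8.3−6.0)²/(2·0.8²)) = 0.498678·exp(-4.13281) = 0.00799765
  f_D = (1/(0.4·√(2π)))·exp(−(8.3−8.0)²/(2·0.4²)) = 0.997356·exp(-0.28125) = 0.752844
Prior × likelihood for each component:
  P(Z=A)·f_A = 0.19 × 8.64272e-10 = 1.64212e-10
  P(Z=B)·f_B = 0.18 × 3.85352e-05 = 6.93634e-06
  P(Z=C)·f_C = 0.26 × 0.00799765 = 0.00207939
  P(Z=D)·f_D = 0.37 × 0.752844 = 0.278552
Denominator: 1.64212e-10 + 6.93634e-06 + 0.00207939 + 0.278552 = 0.280638
P(Cluster D | 8.3) = 0.278552 / 0.280638 ≈ 0.9926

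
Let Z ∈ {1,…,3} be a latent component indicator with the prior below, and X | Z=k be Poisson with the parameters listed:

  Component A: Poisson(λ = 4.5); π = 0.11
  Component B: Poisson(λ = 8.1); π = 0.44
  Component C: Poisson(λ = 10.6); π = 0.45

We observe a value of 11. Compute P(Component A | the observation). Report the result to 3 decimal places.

The responsibility of component k is π_k f_k(x) divided by Σ_j π_j f_j(x).
Component likelihoods at x = 11:
  f_A = 0.00426439
  f_B = 0.0748849
  f_C = 0.118492
Unnormalised posteriors:
  π_A·f_A = 0.11 × 0.00426439 = 0.000469083
  π_B·f_B = 0.44 × 0.0748849 = 0.0329494
  π_C·f_C = 0.45 × 0.118492 = 0.0533212
Evidence: 0.000469083 + 0.0329494 + 0.0533212 = 0.0867396
P(Component A | the observation) = 0.000469083 / 0.0867396 ≈ 0.005

0.005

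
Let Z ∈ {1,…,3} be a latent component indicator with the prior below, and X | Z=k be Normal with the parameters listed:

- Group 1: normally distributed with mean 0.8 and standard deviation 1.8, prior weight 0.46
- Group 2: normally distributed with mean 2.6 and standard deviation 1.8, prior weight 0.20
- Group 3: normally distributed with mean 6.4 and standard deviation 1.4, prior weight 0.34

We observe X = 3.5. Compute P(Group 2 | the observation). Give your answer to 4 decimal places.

The responsibility of component k is π_k f_k(x) divided by Σ_j π_j f_j(x).
Evaluate each component's likelihood at the observed value:
  p_1 = (1/(1.8·√(2π)))·exp(−(3.5−0.8)²/(2·1.8²)) = 0.221635·exp(-1.12500) = 0.0719542
  p_2 = (1/(1.8·√(2π)))·exp(−(3.5−2.6)²/(2·1.8²)) = 0.221635·exp(-0.12500) = 0.195592
  p_3 = (1/(1.4·√(2π)))·exp(−(3.5−6.4)²/(2·1.4²)) = 0.284959·exp(-2.14541) = 0.033346
Multiply by the mixture weights:
  π_1·p_1 = 0.46 × 0.0719542 = 0.0330989
  π_2·p_2 = 0.20 × 0.195592 = 0.0391184
  π_3·p_3 = 0.34 × 0.033346 = 0.0113376
Sum: 0.0330989 + 0.0391184 + 0.0113376 = 0.0835549
Responsibility of Group 2: 0.0391184 / 0.0835549 ≈ 0.4682

0.4682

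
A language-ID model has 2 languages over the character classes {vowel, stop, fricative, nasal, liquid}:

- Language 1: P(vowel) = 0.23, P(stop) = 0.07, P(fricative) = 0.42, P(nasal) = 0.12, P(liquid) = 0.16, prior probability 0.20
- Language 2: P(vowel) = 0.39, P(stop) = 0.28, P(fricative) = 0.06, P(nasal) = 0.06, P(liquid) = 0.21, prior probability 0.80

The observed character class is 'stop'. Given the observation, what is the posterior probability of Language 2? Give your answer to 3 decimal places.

0.941

The responsibility of component k is π_k f_k(x) divided by Σ_j π_j f_j(x).
Categorical probabilities:
  p_1 = 0.07
  p_2 = 0.28
Multiply by the mixture weights:
  π_1·p_1 = 0.20 × 0.07 = 0.014
  π_2·p_2 = 0.80 × 0.28 = 0.224
Denominator: 0.014 + 0.224 = 0.238
So the posterior for Language 2 is 0.224 / 0.238 ≈ 0.941.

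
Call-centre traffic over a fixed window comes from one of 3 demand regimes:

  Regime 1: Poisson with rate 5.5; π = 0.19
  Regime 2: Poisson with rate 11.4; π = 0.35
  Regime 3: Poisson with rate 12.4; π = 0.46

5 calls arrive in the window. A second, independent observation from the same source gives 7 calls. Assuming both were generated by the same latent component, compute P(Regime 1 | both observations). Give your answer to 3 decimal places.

0.885

P(component k | x) = π_k·f_k(x) / marginal(x), where marginal(x) = Σ_j π_j·f_j(x).
Since both observations come from the same component, the likelihood for component k is f_k(x₁)·f_k(x₂).
  f_1 = [0.171401] × [0.123449] = 0.0211593
  f_2 = [0.0179633] × [0.0555836] = 0.000998464
  f_3 = [0.0100618] × [0.0368358] = 0.000370634
Weight by the priors:
  π_1·f_1 = 0.19 × 0.0211593 = 0.00402027
  π_2·f_2 = 0.35 × 0.000998464 = 0.000349462
  π_3·f_3 = 0.46 × 0.000370634 = 0.000170492
Denominator: 0.00402027 + 0.000349462 + 0.000170492 = 0.00454022
Responsibility of Regime 1: 0.00402027 / 0.00454022 ≈ 0.885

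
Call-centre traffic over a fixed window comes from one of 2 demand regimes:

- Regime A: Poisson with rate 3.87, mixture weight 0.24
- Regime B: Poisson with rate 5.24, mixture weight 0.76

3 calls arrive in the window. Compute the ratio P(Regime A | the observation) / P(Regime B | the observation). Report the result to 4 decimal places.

Since P(k|x) ∝ P(Z=k) f_k(x), the posterior odds are P(Z=i) f_i(x) / (P(Z=j) f_j(x)).
Evaluate each component's likelihood at the observed value:
  L_A = 0.201494
  L_B = 0.127098
Odds = (0.24/0.76) × (0.201494/0.127098) = 0.315789 × 1.58534 ≈ 0.5006

0.5006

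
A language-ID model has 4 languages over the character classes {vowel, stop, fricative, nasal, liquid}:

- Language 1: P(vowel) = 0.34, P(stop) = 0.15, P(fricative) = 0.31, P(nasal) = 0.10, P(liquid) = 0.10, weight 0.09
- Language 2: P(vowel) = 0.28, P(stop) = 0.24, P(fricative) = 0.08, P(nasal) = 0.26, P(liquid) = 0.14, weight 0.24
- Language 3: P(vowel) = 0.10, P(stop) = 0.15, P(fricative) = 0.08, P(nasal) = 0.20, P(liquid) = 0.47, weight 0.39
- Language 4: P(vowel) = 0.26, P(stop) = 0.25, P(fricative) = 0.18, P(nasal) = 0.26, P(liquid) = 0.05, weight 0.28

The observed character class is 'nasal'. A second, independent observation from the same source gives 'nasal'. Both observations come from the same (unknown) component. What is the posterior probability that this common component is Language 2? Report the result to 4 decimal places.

Apply Bayes' rule: the posterior for each component is proportional to its prior times its likelihood at x.
Since both observations come from the same component, the likelihood for component k is f_k(x₁)·f_k(x₂).
  L_1 = [P(nasal | comp) = 0.10] × [0.1] = 0.01
  L_2 = [P(nasal | comp) = 0.26] × [0.26] = 0.0676
  L_3 = [P(nasal | comp) = 0.20] × [0.2] = 0.04
  L_4 = [P(nasal | comp) = 0.26] × [0.26] = 0.0676
Weight by the priors:
  P(Z=1)·L_1 = 0.09 × 0.01 = 0.0009
  P(Z=2)·L_2 = 0.24 × 0.0676 = 0.016224
  P(Z=3)·L_3 = 0.39 × 0.04 = 0.0156
  P(Z=4)·L_4 = 0.28 × 0.0676 = 0.018928
Denominator: 0.0009 + 0.016224 + 0.0156 + 0.018928 = 0.051652
So the posterior for Language 2 is 0.016224 / 0.051652 ≈ 0.3141.

0.3141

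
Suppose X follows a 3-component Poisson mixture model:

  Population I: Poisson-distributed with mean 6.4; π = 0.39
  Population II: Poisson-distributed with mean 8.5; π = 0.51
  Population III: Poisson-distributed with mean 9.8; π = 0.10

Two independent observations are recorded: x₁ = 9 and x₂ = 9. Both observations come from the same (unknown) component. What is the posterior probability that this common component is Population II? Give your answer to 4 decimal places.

0.6679

By Bayes' theorem, P(k | x) = π_k f_k(x) / Σ_j π_j f_j(x).
Since both observations come from the same component, the likelihood for component k is f_k(x₁)·f_k(x₂).
  p_I = [e^(−6.4)·6.4^9/9! = 0.0824844] × [0.0824844] = 0.00680368
  p_II = [e^(−8.5)·8.5^9/9! = 0.129869] × [0.129869] = 0.0168659
  p_III = [e^(−9.8)·9.8^9/9! = 0.127405] × [0.127405] = 0.016232
Prior × likelihood for each component:
  π_I·p_I = 0.39 × 0.00680368 = 0.00265344
  π_II·p_II = 0.51 × 0.0168659 = 0.00860159
  π_III·p_III = 0.10 × 0.016232 = 0.0016232
Sum: 0.00265344 + 0.00860159 + 0.0016232 = 0.0128782
So the posterior for Population II is 0.00860159 / 0.0128782 ≈ 0.6679.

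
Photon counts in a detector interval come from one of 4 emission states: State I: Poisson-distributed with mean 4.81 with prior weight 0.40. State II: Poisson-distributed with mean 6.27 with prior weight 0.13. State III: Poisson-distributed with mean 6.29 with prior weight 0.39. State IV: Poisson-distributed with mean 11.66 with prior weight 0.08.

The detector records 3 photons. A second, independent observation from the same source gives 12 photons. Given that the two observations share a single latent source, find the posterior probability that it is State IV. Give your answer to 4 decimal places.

0.0269

Apply Bayes' rule: the posterior for each component is proportional to its prior times its likelihood at x.
Since both observations come from the same component, the likelihood for component k is f_k(x₁)·f_k(x₂).
  f_I = [e^(−4.81)·4.81^3/3! = 0.151122] × [0.00260884] = 0.000394253
  f_II = [e^(−6.27)·6.27^3/3! = 0.0777365] × [0.014583] = 0.00113363
  f_III = [e^(−6.29)·6.29^3/3! = 0.0769287] × [0.0148511] = 0.00114248
  f_IV = [e^(−11.66)·11.66^3/3! = 0.00228071] × [0.113808] = 0.000259563
Unnormalised posteriors:
  π_I·f_I = 0.40 × 0.000394253 = 0.000157701
  π_II·f_II = 0.13 × 0.00113363 = 0.000147372
  π_III·f_III = 0.39 × 0.00114248 = 0.000445565
  π_IV·f_IV = 0.08 × 0.000259563 = 2.0765e-05
Sum: 0.000157701 + 0.000147372 + 0.000445565 + 2.0765e-05 = 0.000771404
So the posterior for State IV is 2.0765e-05 / 0.000771404 ≈ 0.0269.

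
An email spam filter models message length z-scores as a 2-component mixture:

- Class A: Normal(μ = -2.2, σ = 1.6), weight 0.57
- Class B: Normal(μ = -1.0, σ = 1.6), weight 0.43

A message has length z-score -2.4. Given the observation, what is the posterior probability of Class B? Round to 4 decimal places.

0.3414

Apply Bayes' rule: the posterior for each component is proportional to its prior times its likelihood at x.
Evaluate each component's likelihood at the observed value:
  f_A = (1/(1.6·√(2π)))·exp(−(-2.4−-2.2)²/(2·1.6²)) = 0.249339·exp(-0.00781) = 0.247399
  f_B = (1/(1.6·√(2π)))·exp(−(-2.4−-1.0)²/(2·1.6²)) = 0.249339·exp(-0.38281) = 0.170034
Unnormalised posteriors:
  P(Z=A)·f_A = 0.57 × 0.247399 = 0.141017
  P(Z=B)·f_B = 0.43 × 0.170034 = 0.0731148
Denominator: 0.141017 + 0.0731148 = 0.214132
P(Class B | x) ≈ 0.3414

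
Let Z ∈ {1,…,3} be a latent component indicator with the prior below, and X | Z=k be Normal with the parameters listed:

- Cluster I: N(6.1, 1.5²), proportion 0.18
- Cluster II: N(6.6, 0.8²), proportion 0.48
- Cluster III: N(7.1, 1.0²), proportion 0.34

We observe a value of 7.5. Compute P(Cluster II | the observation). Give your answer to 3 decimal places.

0.449

The responsibility of component k is P(Z=k) f_k(x) divided by Σ_j P(Z=j) f_j(x).
Evaluate each component's likelihood at the observed value:
  f_I = 0.172052
  f_II = 0.264846
  f_III = 0.36827
Weight by the priors:
  P(Z=I)·f_I = 0.18 × 0.172052 = 0.0309693
  P(Z=II)·f_II = 0.48 × 0.264846 = 0.127126
  P(Z=III)·f_III = 0.34 × 0.36827 = 0.125212
Evidence: 0.0309693 + 0.127126 + 0.125212 = 0.283307
P(Cluster II | 7.5) ≈ 0.449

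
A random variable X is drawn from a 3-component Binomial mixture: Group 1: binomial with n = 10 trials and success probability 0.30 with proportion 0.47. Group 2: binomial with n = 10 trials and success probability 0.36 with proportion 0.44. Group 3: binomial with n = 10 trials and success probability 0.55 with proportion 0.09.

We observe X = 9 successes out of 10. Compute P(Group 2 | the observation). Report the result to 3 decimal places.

Apply Bayes' rule: the posterior for each component is proportional to its prior times its likelihood at x.
Component likelihoods at x = 9 successes out of 10:
  f_1 = C(10,9)·0.30^9·0.70^1 = 10·1.9683e-05·0.7 = 0.000137781
  f_2 = C(10,9)·0.36^9·0.64^1 = 10·0.00010156·0.64 = 0.000649984
  f_3 = C(10,9)·0.55^9·0.45^1 = 10·0.00460537·0.45 = 0.0207241
Unnormalised posteriors:
  π_1·f_1 = 0.47 × 0.000137781 = 6.47571e-05
  π_2·f_2 = 0.44 × 0.000649984 = 0.000285993
  π_3·f_3 = 0.09 × 0.0207241 = 0.00186517
Evidence: 6.47571e-05 + 0.000285993 + 0.00186517 = 0.00221592
P(Group 2 | x) = 0.000285993 / 0.00221592 ≈ 0.129

0.129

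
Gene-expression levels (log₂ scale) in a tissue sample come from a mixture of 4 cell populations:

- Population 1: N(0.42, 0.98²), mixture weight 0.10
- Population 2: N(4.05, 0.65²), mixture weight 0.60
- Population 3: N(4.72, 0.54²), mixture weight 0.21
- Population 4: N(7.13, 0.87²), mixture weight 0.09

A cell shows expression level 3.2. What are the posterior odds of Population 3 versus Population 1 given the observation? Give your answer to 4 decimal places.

4.0546

Since P(k|x) ∝ w_k f_k(x), the posterior odds are w_i f_i(x) / (w_j f_j(x)).
Normal densities:
  L_1 = (1/(0.98·√(2π)))·exp(−(3.2−0.42)²/(2·0.98²)) = 0.407084·exp(-4.02353) = 0.0072826
  L_2 = (1/(0.65·√(2π)))·exp(−(3.2−4.05)²/(2·0.65²)) = 0.613757·exp(-0.85503) = 0.261013
  L_3 = (1/(0.54·√(2π)))·exp(−(3.2−4.72)²/(2·0.54²)) = 0.738782·exp(-3.96159) = 0.0140611
  L_4 = (1/(0.87·√(2π)))·exp(−(3.2−7.13)²/(2·0.87²)) = 0.458554·exp(-10.20273) = 1.69981e-05
Posterior odds = (w_3·L_3) / (w_1·L_1) = (0.21·0.0140611) / (0.10·0.0072826) = 0.00295283 / 0.00072826 ≈ 4.0546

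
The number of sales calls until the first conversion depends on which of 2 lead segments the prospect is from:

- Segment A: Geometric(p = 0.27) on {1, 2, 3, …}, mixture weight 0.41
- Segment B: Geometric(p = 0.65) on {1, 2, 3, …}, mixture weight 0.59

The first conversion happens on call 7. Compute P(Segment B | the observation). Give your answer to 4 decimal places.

0.0404

Apply Bayes' rule: the posterior for each component is proportional to its prior times its likelihood at x.
Component likelihoods at x = 7:
  L_A = 0.27·(1−0.27)^6 = 0.27·0.151334 = 0.0408602
  L_B = 0.65·(1−0.65)^6 = 0.65·0.00183827 = 0.00119487
Weight by the priors:
  π_A·L_A = 0.41 × 0.0408602 = 0.0167527
  π_B·L_B = 0.59 × 0.00119487 = 0.000704975
Marginal: 0.0167527 + 0.000704975 = 0.0174577
Responsibility of Segment B: 0.000704975 / 0.0174577 ≈ 0.0404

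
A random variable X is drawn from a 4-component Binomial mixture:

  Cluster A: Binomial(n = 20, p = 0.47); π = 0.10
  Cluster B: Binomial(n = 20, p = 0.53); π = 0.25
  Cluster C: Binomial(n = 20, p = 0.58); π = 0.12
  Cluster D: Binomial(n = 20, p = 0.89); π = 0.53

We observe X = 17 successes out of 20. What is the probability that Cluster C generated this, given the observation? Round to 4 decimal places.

P(component k | x) = π_k·f_k(x) / marginal(x), where marginal(x) = Σ_j π_j·f_j(x).
Evaluate each component's likelihood at the observed value:
  p_A = 0.000452268
  p_B = 0.00243158
  p_C = 0.00803394
  p_D = 0.209273
Prior × likelihood for each component:
  π_A·p_A = 0.10 × 0.000452268 = 4.52268e-05
  π_B·p_B = 0.25 × 0.00243158 = 0.000607895
  π_C·p_C = 0.12 × 0.00803394 = 0.000964073
  π_D·p_D = 0.53 × 0.209273 = 0.110915
Marginal: 4.52268e-05 + 0.000607895 + 0.000964073 + 0.110915 = 0.112532
P(Cluster C | 17 successes out of 20) = 0.000964073 / 0.112532 ≈ 0.0086

0.0086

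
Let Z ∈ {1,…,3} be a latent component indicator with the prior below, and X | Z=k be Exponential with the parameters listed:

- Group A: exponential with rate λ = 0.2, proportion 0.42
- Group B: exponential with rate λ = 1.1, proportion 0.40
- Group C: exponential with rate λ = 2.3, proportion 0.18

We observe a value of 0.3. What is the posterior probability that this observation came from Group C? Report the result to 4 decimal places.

0.3443

P(component k | x) = π_k·f_k(x) / marginal(x), where marginal(x) = Σ_j π_j·f_j(x).
Exponential densities:
  L_A = 0.2·e^(−0.2·0.3) = 0.2·e^(−0.0600) = 0.188353
  L_B = 1.1·e^(−1.1·0.3) = 1.1·e^(−0.3300) = 0.790816
  L_C = 2.3·e^(−2.3·0.3) = 2.3·e^(−0.6900) = 1.15362
Prior × likelihood for each component:
  π_A·L_A = 0.42 × 0.188353 = 0.0791082
  π_B·L_B = 0.40 × 0.790816 = 0.316326
  π_C·L_C = 0.18 × 1.15362 = 0.207652
Denominator: 0.0791082 + 0.316326 + 0.207652 = 0.603087
So the posterior for Group C is 0.207652 / 0.603087 ≈ 0.3443.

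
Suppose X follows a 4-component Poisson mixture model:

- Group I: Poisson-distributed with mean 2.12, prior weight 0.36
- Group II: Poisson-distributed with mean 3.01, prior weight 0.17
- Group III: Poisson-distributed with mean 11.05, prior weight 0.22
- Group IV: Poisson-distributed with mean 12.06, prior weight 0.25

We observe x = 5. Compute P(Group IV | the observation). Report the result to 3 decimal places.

By Bayes' theorem, P(k | x) = π_k f_k(x) / Σ_j π_j f_j(x).
Evaluate each component's likelihood at the observed value:
  f_I = e^(−2.12)·2.12^5/5! = 0.0428345
  f_II = e^(−3.01)·3.01^5/5! = 0.10149
  f_III = e^(−11.05)·11.05^5/5! = 0.021811
  f_IV = e^(−12.06)·12.06^5/5! = 0.0123017
Prior × likelihood for each component:
  π_I·f_I = 0.36 × 0.0428345 = 0.0154204
  π_II·f_II = 0.17 × 0.10149 = 0.0172534
  π_III·f_III = 0.22 × 0.021811 = 0.00479843
  π_IV·f_IV = 0.25 × 0.0123017 = 0.00307542
Normaliser: 0.0154204 + 0.0172534 + 0.00479843 + 0.00307542 = 0.0405476
P(Group IV | the observation) = 0.00307542 / 0.0405476 ≈ 0.076

0.076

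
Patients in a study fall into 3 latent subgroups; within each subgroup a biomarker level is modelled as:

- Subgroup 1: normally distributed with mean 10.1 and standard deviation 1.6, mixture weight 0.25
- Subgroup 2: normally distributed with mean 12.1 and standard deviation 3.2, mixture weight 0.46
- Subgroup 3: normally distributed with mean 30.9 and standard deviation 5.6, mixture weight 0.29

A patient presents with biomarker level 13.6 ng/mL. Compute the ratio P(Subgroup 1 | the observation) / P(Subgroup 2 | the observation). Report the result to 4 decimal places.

The posterior odds equal the prior odds times the likelihood ratio: (π_i/π_j)·(f_i(x)/f_j(x)).
Normal densities:
  L_1 = 0.022788
  L_2 = 0.111698
  L_3 = 0.000603027
Posterior odds = (π_1·L_1) / (π_2·L_2) = (0.25·0.022788) / (0.46·0.111698) = 0.00569701 / 0.0513813 ≈ 0.1109

0.1109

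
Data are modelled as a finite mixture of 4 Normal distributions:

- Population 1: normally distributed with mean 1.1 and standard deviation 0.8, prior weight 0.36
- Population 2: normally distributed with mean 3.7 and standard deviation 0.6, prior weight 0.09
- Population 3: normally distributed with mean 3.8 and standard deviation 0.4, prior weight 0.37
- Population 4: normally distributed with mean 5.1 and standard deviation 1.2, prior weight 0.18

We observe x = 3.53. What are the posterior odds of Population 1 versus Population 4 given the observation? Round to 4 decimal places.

0.0700

Only the two components matter; the odds are (π_i f_i(x)) / (π_j f_j(x)).
Component likelihoods at x = 3.53:
  f_1 = 0.00494688
  f_2 = 0.638744
  f_3 = 0.794168
  f_4 = 0.141264
Odds = (0.36/0.18) × (0.00494688/0.141264) = 2 × 0.0350188 ≈ 0.0700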